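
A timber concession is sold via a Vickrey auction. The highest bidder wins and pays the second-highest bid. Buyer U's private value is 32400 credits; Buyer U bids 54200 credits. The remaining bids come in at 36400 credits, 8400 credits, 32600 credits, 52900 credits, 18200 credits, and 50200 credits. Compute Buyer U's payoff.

Highest competing bid: 52900 credits.
Buyer U's bid 54200 credits is the highest overall, so Buyer U wins and pays the second-highest bid, 52900 credits.
Payoff = value − price = 32400 credits − 52900 credits = -20500 credits.

-20500 credits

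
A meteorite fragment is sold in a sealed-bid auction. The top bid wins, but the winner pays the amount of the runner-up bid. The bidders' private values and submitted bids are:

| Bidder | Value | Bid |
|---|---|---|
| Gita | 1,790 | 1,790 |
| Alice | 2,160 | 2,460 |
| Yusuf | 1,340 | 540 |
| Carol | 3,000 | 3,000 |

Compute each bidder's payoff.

Gita 0, Alice 0, Yusuf 0, Carol 540.

Sorted high to low: Carol 3,000 > Alice 2,460 > Gita 1,790 > Yusuf 540.
Carol has the top bid and wins; the price is the second-highest bid, 2,460.
Carol's payoff = 3,000 − 2,460 = 540. All other bidders lose, so their payoff is 0.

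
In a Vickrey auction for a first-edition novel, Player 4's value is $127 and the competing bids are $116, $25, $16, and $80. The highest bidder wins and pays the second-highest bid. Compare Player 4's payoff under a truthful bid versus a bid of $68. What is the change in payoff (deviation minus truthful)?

-$11

The highest competing bid is $116.
Bidding truthfully at $127: Player 4 has the top bid, wins, and pays the second-highest bid $116. Payoff = $127 − $116 = $11.
Bidding $68: the top bid is $116 (a rival), so Player 4 loses. Payoff = $0.
Change = $0 − $11 = -$11.
Deviating from a truthful bid can only lose payoff in a second-price auction — never gain.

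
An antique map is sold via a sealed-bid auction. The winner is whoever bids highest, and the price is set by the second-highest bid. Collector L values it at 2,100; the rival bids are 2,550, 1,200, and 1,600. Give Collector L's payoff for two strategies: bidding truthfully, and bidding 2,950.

The highest competing bid is 2,550.
Bidding truthfully at 2,100: the top bid is 2,550 (a rival), so Collector L loses. Payoff = 0.
Bidding 2,950: Collector L has the top bid, wins, and pays the second-highest bid 2,550. Payoff = 2,100 − 2,550 = -450.

Truthful: 0; alternative: -450.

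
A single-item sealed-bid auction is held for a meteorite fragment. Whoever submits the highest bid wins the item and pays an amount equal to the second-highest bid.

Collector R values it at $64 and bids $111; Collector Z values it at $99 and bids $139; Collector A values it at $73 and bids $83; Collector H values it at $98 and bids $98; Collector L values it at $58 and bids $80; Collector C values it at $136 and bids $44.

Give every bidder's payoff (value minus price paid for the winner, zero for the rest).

Sorted high to low: Collector Z $139 > Collector R $111 > Collector H $98 > Collector A $83 > Collector L $80 > Collector C $44.
Collector Z has the top bid and wins; the price is the second-highest bid, $111.
Collector Z's payoff = $99 − $111 = -$12. All other bidders lose, so their payoff is 0.

Collector R $0, Collector Z -$12, Collector A $0, Collector H $0, Collector L $0, Collector C $0.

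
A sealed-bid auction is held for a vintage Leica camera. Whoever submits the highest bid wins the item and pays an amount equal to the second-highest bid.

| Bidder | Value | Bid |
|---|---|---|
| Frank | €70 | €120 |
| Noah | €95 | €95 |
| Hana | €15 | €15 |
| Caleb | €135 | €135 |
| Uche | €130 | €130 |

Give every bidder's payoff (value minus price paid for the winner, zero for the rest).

Ranking the bids: Caleb €135, then Uche €130, then Frank €120, then Noah €95, then Hana €15.
Caleb has the top bid and wins; the price is the second-highest bid, €130.
Caleb's payoff = €135 − €130 = €5. All other bidders lose, so their payoff is 0.

Payoffs: Frank €0, Noah €0, Hana €0, Caleb €5, Uche €0.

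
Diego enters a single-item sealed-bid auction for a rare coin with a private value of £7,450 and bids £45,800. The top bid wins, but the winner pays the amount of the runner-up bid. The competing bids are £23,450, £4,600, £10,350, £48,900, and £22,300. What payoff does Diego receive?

Highest competing bid: £48,900.
Diego's bid £45,800 is not the highest, so Diego loses, pays nothing, and earns zero payoff.

£0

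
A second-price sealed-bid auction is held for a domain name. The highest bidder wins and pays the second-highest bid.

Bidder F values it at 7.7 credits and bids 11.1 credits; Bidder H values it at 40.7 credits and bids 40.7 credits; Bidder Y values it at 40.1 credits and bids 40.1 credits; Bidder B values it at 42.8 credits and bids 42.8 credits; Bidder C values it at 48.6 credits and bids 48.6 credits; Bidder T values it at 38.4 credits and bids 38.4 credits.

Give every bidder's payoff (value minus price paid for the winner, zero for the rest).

Bidder F 0.0 credits, Bidder H 0.0 credits, Bidder Y 0.0 credits, Bidder B 0.0 credits, Bidder C 5.8 credits, Bidder T 0.0 credits.

Ranking the bids: Bidder C 48.6 credits > Bidder B 42.8 credits > Bidder H 40.7 credits > Bidder Y 40.1 credits > Bidder T 38.4 credits > Bidder F 11.1 credits.
Bidder C has the top bid and wins; the price is the second-highest bid, 42.8 credits.
Bidder C's payoff = 48.6 credits − 42.8 credits = 5.8 credits. All other bidders lose, so their payoff is 0.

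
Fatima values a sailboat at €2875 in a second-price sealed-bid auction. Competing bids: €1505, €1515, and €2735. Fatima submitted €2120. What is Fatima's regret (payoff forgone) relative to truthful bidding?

Regret: €140.

The highest competing bid is €2735.
Bidding truthfully at €2875: Fatima has the top bid, wins, and pays the second-highest bid €2735. Payoff = €2875 − €2735 = €140.
Bidding €2120: the top bid is €2735 (a rival), so Fatima loses. Payoff = €0.
Regret = truthful payoff − actual payoff = €140 − €0 = €140.
This is the dominant-strategy logic: truthful bidding weakly beats any alternative.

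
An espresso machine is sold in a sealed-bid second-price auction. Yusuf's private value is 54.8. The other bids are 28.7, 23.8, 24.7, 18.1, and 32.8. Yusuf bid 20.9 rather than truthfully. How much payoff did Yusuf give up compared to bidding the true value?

The highest competing bid is 32.8.
Bidding truthfully at 54.8: Yusuf has the top bid, wins, and pays the second-highest bid 32.8. Payoff = 54.8 − 32.8 = 22.0.
Bidding 20.9: the top bid is 32.8 (a rival), so Yusuf loses. Payoff = 0.0.
Regret = truthful payoff − actual payoff = 22.0 − 0.0 = 22.0.
Deviating from a truthful bid can only lose payoff in a second-price auction — never gain.

22.0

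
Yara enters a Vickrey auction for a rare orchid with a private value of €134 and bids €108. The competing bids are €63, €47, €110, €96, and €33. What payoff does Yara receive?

Highest competing bid: €110.
Yara's bid €108 is not the highest, so Yara loses, pays nothing, and earns zero payoff.

Payoff = €0.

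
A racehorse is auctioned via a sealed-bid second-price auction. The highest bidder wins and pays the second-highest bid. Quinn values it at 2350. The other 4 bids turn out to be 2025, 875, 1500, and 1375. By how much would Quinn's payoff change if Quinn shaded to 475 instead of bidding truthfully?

The highest competing bid is 2025.
Bidding truthfully at 2350: Quinn has the top bid, wins, and pays the second-highest bid 2025. Payoff = 2350 − 2025 = 325.
Bidding 475: the top bid is 2025 (a rival), so Quinn loses. Payoff = 0.
Change = 0 − 325 = -325.

-325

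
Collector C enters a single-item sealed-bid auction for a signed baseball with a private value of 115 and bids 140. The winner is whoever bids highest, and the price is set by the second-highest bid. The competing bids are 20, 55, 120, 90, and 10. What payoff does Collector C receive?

Highest competing bid: 120.
Collector C's bid 140 is the highest overall, so Collector C wins and pays the second-highest bid, 120.
Payoff = value − price = 115 − 120 = -5.
Overbidding won the item at a price above value — truthful bidding would have avoided this loss.

Payoff = -5.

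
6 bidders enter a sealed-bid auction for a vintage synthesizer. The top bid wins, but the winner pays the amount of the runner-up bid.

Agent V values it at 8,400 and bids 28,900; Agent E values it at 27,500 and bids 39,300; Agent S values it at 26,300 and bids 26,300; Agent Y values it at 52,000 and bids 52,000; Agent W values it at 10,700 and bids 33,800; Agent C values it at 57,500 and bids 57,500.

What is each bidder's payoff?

Ranking the bids: Agent C 57,500, then Agent Y 52,000, then Agent E 39,300, then Agent W 33,800, then Agent V 28,900, then Agent S 26,300.
Agent C has the top bid and wins; the price is the second-highest bid, 52,000.
Agent C's payoff = 57,500 − 52,000 = 5,500. All other bidders lose, so their payoff is 0.

Agent V 0, Agent E 0, Agent S 0, Agent Y 0, Agent W 0, Agent C 5,500.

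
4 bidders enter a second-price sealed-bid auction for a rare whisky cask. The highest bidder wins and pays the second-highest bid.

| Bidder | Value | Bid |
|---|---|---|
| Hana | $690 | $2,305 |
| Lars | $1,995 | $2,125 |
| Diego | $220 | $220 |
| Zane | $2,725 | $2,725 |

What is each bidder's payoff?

Ranking the bids: Zane $2,725; Hana $2,305; Lars $2,125; Diego $220.
Zane has the top bid and wins; the price is the second-highest bid, $2,305.
Zane's payoff = $2,725 − $2,305 = $420. All other bidders lose, so their payoff is 0.

Payoffs: Hana $0, Lars $0, Diego $0, Zane $420.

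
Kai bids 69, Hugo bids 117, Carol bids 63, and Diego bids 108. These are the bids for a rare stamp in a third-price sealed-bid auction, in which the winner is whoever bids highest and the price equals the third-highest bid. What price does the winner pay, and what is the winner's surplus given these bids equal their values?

Sorted high to low: Hugo 117, then Diego 108, then Kai 69, then Carol 63.
Hugo is the highest bidder, so Hugo wins.
Under the third-price rule, the price is the third-highest bid: 69.
Surplus = 117 − 69 = 48.

The winner pays 69 for a surplus of 48.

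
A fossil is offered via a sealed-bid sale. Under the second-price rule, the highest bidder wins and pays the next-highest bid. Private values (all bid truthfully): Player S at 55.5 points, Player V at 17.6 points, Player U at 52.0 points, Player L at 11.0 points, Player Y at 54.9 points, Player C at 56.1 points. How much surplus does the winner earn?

Sorted high to low: Player C 56.1 points > Player S 55.5 points > Player Y 54.9 points > Player U 52.0 points > Player V 17.6 points > Player L 11.0 points.
Player C wins with the top bid and pays the second-highest, 55.5 points.
Surplus = 56.1 points − 55.5 points = 0.6 points.

Winner's surplus: 0.6 points.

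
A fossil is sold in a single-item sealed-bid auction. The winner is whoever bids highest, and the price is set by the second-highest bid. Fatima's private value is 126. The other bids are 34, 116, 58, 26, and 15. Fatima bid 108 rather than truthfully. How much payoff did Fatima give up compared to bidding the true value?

The highest competing bid is 116.
Bidding truthfully at 126: Fatima has the top bid, wins, and pays the second-highest bid 116. Payoff = 126 − 116 = 10.
Bidding 108: the top bid is 116 (a rival), so Fatima loses. Payoff = 0.
Regret = truthful payoff − actual payoff = 10 − 0 = 10.
This is the dominant-strategy logic: truthful bidding weakly beats any alternative.

10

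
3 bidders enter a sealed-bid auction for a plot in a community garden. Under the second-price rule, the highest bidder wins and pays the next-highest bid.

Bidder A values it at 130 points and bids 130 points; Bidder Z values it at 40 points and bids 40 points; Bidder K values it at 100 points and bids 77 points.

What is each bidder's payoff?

Payoffs: Bidder A 53 points, Bidder Z 0 points, Bidder K 0 points.

Sorted high to low: Bidder A 130 points; Bidder K 77 points; Bidder Z 40 points.
Bidder A has the top bid and wins; the price is the second-highest bid, 77 points.
Bidder A's payoff = 130 points − 77 points = 53 points. All other bidders lose, so their payoff is 0.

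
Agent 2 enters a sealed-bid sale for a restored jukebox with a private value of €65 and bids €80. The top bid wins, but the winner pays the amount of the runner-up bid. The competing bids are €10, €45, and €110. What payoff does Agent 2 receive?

Payoff = €0.

Highest competing bid: €110.
Agent 2's bid €80 is not the highest, so Agent 2 loses, pays nothing, and earns zero payoff.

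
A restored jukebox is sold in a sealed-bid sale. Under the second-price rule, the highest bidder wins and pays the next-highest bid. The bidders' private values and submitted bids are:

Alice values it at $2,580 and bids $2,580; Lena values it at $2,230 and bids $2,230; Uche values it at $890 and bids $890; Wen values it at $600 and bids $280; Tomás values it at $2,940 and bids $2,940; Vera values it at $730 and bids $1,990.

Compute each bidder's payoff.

Sorted high to low: Tomás $2,940 > Alice $2,580 > Lena $2,230 > Vera $1,990 > Uche $890 > Wen $280.
Tomás has the top bid and wins; the price is the second-highest bid, $2,580.
Tomás's payoff = $2,940 − $2,580 = $360. All other bidders lose, so their payoff is 0.

Payoffs: Alice $0, Lena $0, Uche $0, Wen $0, Tomás $360, Vera $0.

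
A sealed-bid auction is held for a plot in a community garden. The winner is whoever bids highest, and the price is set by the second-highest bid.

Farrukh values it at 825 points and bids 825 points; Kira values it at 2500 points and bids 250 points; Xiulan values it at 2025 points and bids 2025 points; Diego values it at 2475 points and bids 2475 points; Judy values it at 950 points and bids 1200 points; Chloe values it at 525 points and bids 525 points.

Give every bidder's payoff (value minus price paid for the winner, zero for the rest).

Payoffs: Farrukh 0 points, Kira 0 points, Xiulan 0 points, Diego 450 points, Judy 0 points, Chloe 0 points.

Ranking the bids: Diego 2475 points; Xiulan 2025 points; Judy 1200 points; Farrukh 825 points; Chloe 525 points; Kira 250 points.
Diego has the top bid and wins; the price is the second-highest bid, 2025 points.
Diego's payoff = 2475 points − 2025 points = 450 points. All other bidders lose, so their payoff is 0.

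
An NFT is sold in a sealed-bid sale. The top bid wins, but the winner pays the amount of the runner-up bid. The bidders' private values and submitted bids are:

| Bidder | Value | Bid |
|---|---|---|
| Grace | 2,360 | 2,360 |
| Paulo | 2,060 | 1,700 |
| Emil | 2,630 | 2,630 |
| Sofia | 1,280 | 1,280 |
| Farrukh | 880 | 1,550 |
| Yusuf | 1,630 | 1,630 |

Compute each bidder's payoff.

Ranking the bids: Emil 2,630 > Grace 2,360 > Paulo 1,700 > Yusuf 1,630 > Farrukh 1,550 > Sofia 1,280.
Emil has the top bid and wins; the price is the second-highest bid, 2,360.
Emil's payoff = 2,630 − 2,360 = 270. All other bidders lose, so their payoff is 0.

Grace 0, Paulo 0, Emil 270, Sofia 0, Farrukh 0, Yusuf 0.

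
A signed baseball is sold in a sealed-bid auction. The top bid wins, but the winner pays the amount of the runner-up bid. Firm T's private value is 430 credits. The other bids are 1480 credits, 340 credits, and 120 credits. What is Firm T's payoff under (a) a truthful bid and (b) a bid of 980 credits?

The highest competing bid is 1480 credits.
Bidding truthfully at 430 credits: the top bid is 1480 credits (a rival), so Firm T loses. Payoff = 0 credits.
Bidding 980 credits: the top bid is 1480 credits (a rival), so Firm T loses. Payoff = 0 credits.

(a) 0 credits  (b) 0 credits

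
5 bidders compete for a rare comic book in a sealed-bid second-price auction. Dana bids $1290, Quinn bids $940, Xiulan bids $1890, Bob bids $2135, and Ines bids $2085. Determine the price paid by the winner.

Ordered from highest: Bob $2135; Ines $2085; Xiulan $1890; Dana $1290; Quinn $940.
Bob has the highest bid, so Bob wins.
The second-highest bid is $2085, so that is what Bob pays.

The winner pays $2085.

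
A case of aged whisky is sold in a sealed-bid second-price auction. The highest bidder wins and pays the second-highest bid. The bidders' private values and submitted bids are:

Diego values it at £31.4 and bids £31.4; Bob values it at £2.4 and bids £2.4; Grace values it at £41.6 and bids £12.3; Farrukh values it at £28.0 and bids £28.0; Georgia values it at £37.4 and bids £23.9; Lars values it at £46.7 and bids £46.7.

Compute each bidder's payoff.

Diego £0.0, Bob £0.0, Grace £0.0, Farrukh £0.0, Georgia £0.0, Lars £15.3.

Ordered from highest: Lars £46.7 > Diego £31.4 > Farrukh £28.0 > Georgia £23.9 > Grace £12.3 > Bob £2.4.
Lars has the top bid and wins; the price is the second-highest bid, £31.4.
Lars's payoff = £46.7 − £31.4 = £15.3. All other bidders lose, so their payoff is 0.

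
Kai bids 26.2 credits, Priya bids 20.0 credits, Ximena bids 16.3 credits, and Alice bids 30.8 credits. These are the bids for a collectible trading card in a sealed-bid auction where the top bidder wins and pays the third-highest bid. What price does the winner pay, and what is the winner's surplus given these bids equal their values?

The winner pays 20.0 credits for a surplus of 10.8 credits.

Bids in descending order: Alice 30.8 credits > Kai 26.2 credits > Priya 20.0 credits > Ximena 16.3 credits.
Alice is the highest bidder, so Alice wins.
Under the third-price rule, the price is the third-highest bid: 20.0 credits.
Surplus = 30.8 credits − 20.0 credits = 10.8 credits.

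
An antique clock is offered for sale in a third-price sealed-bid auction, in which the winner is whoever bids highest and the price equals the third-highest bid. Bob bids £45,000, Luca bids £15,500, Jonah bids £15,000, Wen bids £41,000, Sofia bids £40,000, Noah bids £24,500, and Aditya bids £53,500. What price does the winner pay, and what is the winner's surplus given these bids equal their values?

Sorted high to low: Aditya £53,500 > Bob £45,000 > Wen £41,000 > Sofia £40,000 > Noah £24,500 > Luca £15,500 > Jonah £15,000.
Aditya is the highest bidder, so Aditya wins.
Under the third-price rule, the price is the third-highest bid: £41,000.
Surplus = £53,500 − £41,000 = £12,500.

Price £41,000; surplus £12,500.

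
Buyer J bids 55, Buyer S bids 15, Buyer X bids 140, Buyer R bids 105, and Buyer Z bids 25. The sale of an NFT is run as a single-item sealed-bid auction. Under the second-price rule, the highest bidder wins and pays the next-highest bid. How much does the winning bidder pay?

Sorted high to low: Buyer X 140; Buyer R 105; Buyer J 55; Buyer Z 25; Buyer S 15.
Buyer X has the highest bid, so Buyer X wins.
The second-highest bid is 105, so that is what Buyer X pays.

105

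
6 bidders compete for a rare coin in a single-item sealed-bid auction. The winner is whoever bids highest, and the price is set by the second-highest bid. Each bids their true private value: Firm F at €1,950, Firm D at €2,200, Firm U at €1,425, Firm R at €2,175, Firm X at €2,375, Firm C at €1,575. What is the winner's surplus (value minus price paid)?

Ranking the bids: Firm X €2,375; Firm D €2,200; Firm R €2,175; Firm F €1,950; Firm C €1,575; Firm U €1,425.
Firm X wins with the top bid and pays the second-highest, €2,200.
Surplus = €2,375 − €2,200 = €175.

€175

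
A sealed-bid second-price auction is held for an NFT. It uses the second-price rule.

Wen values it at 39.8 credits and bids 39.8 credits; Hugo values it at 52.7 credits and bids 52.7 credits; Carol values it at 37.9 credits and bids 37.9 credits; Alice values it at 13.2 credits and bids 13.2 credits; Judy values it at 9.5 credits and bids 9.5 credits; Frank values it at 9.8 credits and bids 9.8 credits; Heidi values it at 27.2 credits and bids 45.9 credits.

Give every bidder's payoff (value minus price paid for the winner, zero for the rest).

Wen 0.0 credits, Hugo 6.8 credits, Carol 0.0 credits, Alice 0.0 credits, Judy 0.0 credits, Frank 0.0 credits, Heidi 0.0 credits.

Sorted high to low: Hugo 52.7 credits; Heidi 45.9 credits; Wen 39.8 credits; Carol 37.9 credits; Alice 13.2 credits; Frank 9.8 credits; Judy 9.5 credits.
Hugo has the top bid and wins; the price is the second-highest bid, 45.9 credits.
Hugo's payoff = 52.7 credits − 45.9 credits = 6.8 credits. All other bidders lose, so their payoff is 0.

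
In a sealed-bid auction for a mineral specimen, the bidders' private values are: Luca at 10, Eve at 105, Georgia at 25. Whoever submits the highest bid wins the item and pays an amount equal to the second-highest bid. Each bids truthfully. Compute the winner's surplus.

Ordered from highest: Eve 105, then Georgia 25, then Luca 10.
Eve wins with the top bid and pays the second-highest, 25.
Surplus = 105 − 25 = 80.

80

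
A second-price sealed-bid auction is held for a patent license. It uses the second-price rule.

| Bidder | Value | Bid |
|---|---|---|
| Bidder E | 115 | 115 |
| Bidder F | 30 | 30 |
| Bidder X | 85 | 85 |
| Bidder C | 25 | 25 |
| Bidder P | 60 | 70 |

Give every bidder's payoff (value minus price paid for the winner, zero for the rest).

Payoffs: Bidder E 30, Bidder F 0, Bidder X 0, Bidder C 0, Bidder P 0.

Sorted high to low: Bidder E 115; Bidder X 85; Bidder P 70; Bidder F 30; Bidder C 25.
Bidder E has the top bid and wins; the price is the second-highest bid, 85.
Bidder E's payoff = 115 − 85 = 30. All other bidders lose, so their payoff is 0.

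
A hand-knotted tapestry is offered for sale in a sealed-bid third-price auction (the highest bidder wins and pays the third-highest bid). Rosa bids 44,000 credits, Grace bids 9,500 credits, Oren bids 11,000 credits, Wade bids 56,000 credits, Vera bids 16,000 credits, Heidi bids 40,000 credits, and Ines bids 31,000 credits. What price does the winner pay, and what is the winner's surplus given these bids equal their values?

Sorted high to low: Wade 56,000 credits, then Rosa 44,000 credits, then Heidi 40,000 credits, then Ines 31,000 credits, then Vera 16,000 credits, then Oren 11,000 credits, then Grace 9,500 credits.
Wade is the highest bidder, so Wade wins.
Under the third-price rule, the price is the third-highest bid: 40,000 credits.
Surplus = 56,000 credits − 40,000 credits = 16,000 credits.

Price 40,000 credits; surplus 16,000 credits.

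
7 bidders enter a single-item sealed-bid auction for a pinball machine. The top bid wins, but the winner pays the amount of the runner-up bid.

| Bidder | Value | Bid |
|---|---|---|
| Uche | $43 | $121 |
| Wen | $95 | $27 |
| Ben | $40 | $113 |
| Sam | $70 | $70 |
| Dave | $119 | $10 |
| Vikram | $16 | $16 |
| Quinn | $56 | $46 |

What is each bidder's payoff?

Payoffs: Uche -$70, Wen $0, Ben $0, Sam $0, Dave $0, Vikram $0, Quinn $0.

Ranking the bids: Uche $121; Ben $113; Sam $70; Quinn $46; Wen $27; Vikram $16; Dave $10.
Uche has the top bid and wins; the price is the second-highest bid, $113.
Uche's payoff = $43 − $113 = -$70. All other bidders lose, so their payoff is 0.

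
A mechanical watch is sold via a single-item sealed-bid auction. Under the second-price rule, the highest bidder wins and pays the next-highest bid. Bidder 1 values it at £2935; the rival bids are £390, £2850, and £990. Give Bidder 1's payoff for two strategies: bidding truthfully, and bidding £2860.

The highest competing bid is £2850.
Bidding truthfully at £2935: Bidder 1 has the top bid, wins, and pays the second-highest bid £2850. Payoff = £2935 − £2850 = £85.
Bidding £2860: Bidder 1 has the top bid, wins, and pays the second-highest bid £2850. Payoff = £2935 − £2850 = £85.

Truthful: £85; alternative: £85.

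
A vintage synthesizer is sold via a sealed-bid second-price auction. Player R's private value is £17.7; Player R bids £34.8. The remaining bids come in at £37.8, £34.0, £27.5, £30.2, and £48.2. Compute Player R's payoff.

£0.0

Highest competing bid: £48.2.
Player R's bid £34.8 is not the highest, so Player R loses, pays nothing, and earns zero payoff.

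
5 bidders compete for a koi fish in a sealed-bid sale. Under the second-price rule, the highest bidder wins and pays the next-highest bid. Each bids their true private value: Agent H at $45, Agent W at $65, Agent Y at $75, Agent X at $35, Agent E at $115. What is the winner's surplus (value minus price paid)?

Bids in descending order: Agent E $115 > Agent Y $75 > Agent W $65 > Agent H $45 > Agent X $35.
Agent E wins with the top bid and pays the second-highest, $75.
Surplus = $115 − $75 = $40.

$40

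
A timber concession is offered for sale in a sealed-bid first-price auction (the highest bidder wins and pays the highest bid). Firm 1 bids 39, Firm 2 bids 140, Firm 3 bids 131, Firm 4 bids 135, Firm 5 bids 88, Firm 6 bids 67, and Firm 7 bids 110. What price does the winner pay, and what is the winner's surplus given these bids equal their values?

Ranking the bids: Firm 2 140 > Firm 4 135 > Firm 3 131 > Firm 7 110 > Firm 5 88 > Firm 6 67 > Firm 1 39.
Firm 2 is the highest bidder, so Firm 2 wins.
Under the first-price rule, the price is the highest bid: 140.
Surplus = 140 − 140 = 0.

The winner pays 140 for a surplus of 0.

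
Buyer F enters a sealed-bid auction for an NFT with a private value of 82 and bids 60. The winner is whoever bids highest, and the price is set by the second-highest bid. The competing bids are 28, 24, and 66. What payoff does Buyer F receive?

Highest competing bid: 66.
Buyer F's bid 60 is not the highest, so Buyer F loses, pays nothing, and earns zero payoff.

Buyer F's payoff: 0.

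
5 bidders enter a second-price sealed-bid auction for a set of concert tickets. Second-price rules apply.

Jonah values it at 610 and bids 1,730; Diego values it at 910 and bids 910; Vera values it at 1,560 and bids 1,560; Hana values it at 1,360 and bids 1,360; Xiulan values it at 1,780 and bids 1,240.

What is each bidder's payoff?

Ordered from highest: Jonah 1,730; Vera 1,560; Hana 1,360; Xiulan 1,240; Diego 910.
Jonah has the top bid and wins; the price is the second-highest bid, 1,560.
Jonah's payoff = 610 − 1,560 = -950. All other bidders lose, so their payoff is 0.

Payoffs: Jonah -950, Diego 0, Vera 0, Hana 0, Xiulan 0.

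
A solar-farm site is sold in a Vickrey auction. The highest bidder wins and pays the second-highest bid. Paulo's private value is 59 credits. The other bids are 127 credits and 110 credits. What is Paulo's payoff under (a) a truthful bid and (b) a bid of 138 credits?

(a) 0 credits  (b) -68 credits

The highest competing bid is 127 credits.
Bidding truthfully at 59 credits: the top bid is 127 credits (a rival), so Paulo loses. Payoff = 0 credits.
Bidding 138 credits: Paulo has the top bid, wins, and pays the second-highest bid 127 credits. Payoff = 59 credits − 127 credits = -68 credits.
Deviating from a truthful bid can only lose payoff in a second-price auction — never gain.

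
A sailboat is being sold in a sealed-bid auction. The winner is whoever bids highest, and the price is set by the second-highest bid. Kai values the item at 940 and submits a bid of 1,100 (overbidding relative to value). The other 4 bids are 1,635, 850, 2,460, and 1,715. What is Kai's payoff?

Payoff = 0.

Highest competing bid: 2,460.
Kai's bid 1,100 is not the highest, so Kai loses, pays nothing, and earns zero payoff.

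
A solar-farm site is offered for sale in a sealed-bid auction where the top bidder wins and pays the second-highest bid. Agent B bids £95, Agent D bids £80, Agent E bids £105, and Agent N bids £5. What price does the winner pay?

Ordered from highest: Agent E £105, then Agent B £95, then Agent D £80, then Agent N £5.
Agent E is the highest bidder, so Agent E wins.
Under the second-price rule, the price is the second-highest bid: £95.

The winner pays £95.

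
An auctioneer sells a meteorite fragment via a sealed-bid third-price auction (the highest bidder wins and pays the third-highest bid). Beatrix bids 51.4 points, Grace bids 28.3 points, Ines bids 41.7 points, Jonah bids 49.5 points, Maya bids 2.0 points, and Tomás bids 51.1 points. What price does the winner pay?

Sorted high to low: Beatrix 51.4 points, then Tomás 51.1 points, then Jonah 49.5 points, then Ines 41.7 points, then Grace 28.3 points, then Maya 2.0 points.
Beatrix is the highest bidder, so Beatrix wins.
Under the third-price rule, the price is the third-highest bid: 49.5 points.

Price paid: 49.5 points.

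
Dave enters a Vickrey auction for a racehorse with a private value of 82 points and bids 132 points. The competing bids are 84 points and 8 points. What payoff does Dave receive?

Highest competing bid: 84 points.
Dave's bid 132 points is the highest overall, so Dave wins and pays the second-highest bid, 84 points.
Payoff = value − price = 82 points − 84 points = -2 points.

Dave's payoff: -2 points.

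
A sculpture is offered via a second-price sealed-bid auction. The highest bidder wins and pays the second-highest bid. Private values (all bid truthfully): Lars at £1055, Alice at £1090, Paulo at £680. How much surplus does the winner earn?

Sorted high to low: Alice £1090 > Lars £1055 > Paulo £680.
Alice wins with the top bid and pays the second-highest, £1055.
Surplus = £1090 − £1055 = £35.

Surplus = £35.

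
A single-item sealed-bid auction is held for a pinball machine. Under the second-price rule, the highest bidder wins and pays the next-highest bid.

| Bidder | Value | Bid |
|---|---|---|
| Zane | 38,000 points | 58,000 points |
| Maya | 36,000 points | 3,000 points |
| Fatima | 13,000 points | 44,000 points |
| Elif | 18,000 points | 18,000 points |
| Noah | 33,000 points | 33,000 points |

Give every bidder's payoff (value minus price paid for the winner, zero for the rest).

Payoffs: Zane -6,000 points, Maya 0 points, Fatima 0 points, Elif 0 points, Noah 0 points.

Sorted high to low: Zane 58,000 points > Fatima 44,000 points > Noah 33,000 points > Elif 18,000 points > Maya 3,000 points.
Zane has the top bid and wins; the price is the second-highest bid, 44,000 points.
Zane's payoff = 38,000 points − 44,000 points = -6,000 points. All other bidders lose, so their payoff is 0.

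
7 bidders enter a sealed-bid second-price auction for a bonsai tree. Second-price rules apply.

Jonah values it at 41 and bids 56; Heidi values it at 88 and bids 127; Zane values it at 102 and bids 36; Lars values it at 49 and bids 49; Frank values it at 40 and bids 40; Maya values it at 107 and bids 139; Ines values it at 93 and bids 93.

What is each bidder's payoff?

Payoffs: Jonah 0, Heidi 0, Zane 0, Lars 0, Frank 0, Maya -20, Ines 0.

Sorted high to low: Maya 139 > Heidi 127 > Ines 93 > Jonah 56 > Lars 49 > Frank 40 > Zane 36.
Maya has the top bid and wins; the price is the second-highest bid, 127.
Maya's payoff = 107 − 127 = -20. All other bidders lose, so their payoff is 0.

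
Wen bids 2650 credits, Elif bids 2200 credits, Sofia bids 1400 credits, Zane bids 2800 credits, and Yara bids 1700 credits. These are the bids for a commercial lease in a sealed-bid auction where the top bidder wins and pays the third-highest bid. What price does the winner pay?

Sorted high to low: Zane 2800 credits > Wen 2650 credits > Elif 2200 credits > Yara 1700 credits > Sofia 1400 credits.
Zane is the highest bidder, so Zane wins.
Under the third-price rule, the price is the third-highest bid: 2200 credits.

Price paid: 2200 credits.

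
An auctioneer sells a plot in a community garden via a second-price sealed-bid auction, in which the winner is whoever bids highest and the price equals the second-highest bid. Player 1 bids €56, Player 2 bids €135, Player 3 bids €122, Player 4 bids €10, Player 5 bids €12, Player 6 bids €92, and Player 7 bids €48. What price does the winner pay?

Ordered from highest: Player 2 €135 > Player 3 €122 > Player 6 €92 > Player 1 €56 > Player 7 €48 > Player 5 €12 > Player 4 €10.
Player 2 is the highest bidder, so Player 2 wins.
Under the second-price rule, the price is the second-highest bid: €122.

Price paid: €122.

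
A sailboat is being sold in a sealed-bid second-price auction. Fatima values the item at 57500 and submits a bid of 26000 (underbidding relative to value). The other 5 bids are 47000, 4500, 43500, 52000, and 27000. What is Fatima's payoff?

Payoff = 0.

Highest competing bid: 52000.
Fatima's bid 26000 is not the highest, so Fatima loses, pays nothing, and earns zero payoff.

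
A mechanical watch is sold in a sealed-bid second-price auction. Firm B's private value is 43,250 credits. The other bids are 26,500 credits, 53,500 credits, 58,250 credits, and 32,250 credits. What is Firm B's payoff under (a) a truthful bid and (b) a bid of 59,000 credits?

(a) 0 credits  (b) -15,000 credits

The highest competing bid is 58,250 credits.
Bidding truthfully at 43,250 credits: the top bid is 58,250 credits (a rival), so Firm B loses. Payoff = 0 credits.
Bidding 59,000 credits: Firm B has the top bid, wins, and pays the second-highest bid 58,250 credits. Payoff = 43,250 credits − 58,250 credits = -15,000 credits.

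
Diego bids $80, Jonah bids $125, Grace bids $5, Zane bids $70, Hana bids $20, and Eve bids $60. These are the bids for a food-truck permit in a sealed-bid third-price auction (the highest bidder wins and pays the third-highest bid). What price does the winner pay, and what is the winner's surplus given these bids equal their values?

The winner pays $70 for a surplus of $55.

Bids in descending order: Jonah $125, then Diego $80, then Zane $70, then Eve $60, then Hana $20, then Grace $5.
Jonah is the highest bidder, so Jonah wins.
Under the third-price rule, the price is the third-highest bid: $70.
Surplus = $125 − $70 = $55.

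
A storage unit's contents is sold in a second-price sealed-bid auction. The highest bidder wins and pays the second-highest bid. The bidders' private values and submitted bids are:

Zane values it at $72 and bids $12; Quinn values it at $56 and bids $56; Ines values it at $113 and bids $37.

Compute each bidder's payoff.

Zane $0, Quinn $19, Ines $0.

Ordered from highest: Quinn $56 > Ines $37 > Zane $12.
Quinn has the top bid and wins; the price is the second-highest bid, $37.
Quinn's payoff = $56 − $37 = $19. All other bidders lose, so their payoff is 0.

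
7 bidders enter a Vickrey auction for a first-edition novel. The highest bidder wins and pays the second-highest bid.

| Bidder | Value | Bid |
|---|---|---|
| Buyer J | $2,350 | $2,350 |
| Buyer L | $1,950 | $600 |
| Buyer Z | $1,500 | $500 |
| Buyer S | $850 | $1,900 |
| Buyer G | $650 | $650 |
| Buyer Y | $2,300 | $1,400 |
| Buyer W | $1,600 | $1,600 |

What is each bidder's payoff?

Buyer J $450, Buyer L $0, Buyer Z $0, Buyer S $0, Buyer G $0, Buyer Y $0, Buyer W $0.

Sorted high to low: Buyer J $2,350, then Buyer S $1,900, then Buyer W $1,600, then Buyer Y $1,400, then Buyer G $650, then Buyer L $600, then Buyer Z $500.
Buyer J has the top bid and wins; the price is the second-highest bid, $1,900.
Buyer J's payoff = $2,350 − $1,900 = $450. All other bidders lose, so their payoff is 0.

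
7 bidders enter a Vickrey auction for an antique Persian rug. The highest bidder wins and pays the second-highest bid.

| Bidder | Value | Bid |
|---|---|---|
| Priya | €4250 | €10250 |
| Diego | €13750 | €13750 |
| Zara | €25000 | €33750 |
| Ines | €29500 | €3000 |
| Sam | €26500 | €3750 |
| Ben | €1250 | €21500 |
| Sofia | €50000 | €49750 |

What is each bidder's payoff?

Priya €0, Diego €0, Zara €0, Ines €0, Sam €0, Ben €0, Sofia €16250.

Sorted high to low: Sofia €49750 > Zara €33750 > Ben €21500 > Diego €13750 > Priya €10250 > Sam €3750 > Ines €3000.
Sofia has the top bid and wins; the price is the second-highest bid, €33750.
Sofia's payoff = €50000 − €33750 = €16250. All other bidders lose, so their payoff is 0.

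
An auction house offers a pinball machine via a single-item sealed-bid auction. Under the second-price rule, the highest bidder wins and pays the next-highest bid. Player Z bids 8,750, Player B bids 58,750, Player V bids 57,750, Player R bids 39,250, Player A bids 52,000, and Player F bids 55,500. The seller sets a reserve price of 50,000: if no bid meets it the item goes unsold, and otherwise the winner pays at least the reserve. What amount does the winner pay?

Ordered from highest: Player B 58,750 > Player V 57,750 > Player F 55,500 > Player A 52,000 > Player R 39,250 > Player Z 8,750.
Player B has the highest bid, so Player B wins.
The second-highest bid is 57,750, which exceeds the reserve, so that sets the price.

The winner pays 57,750.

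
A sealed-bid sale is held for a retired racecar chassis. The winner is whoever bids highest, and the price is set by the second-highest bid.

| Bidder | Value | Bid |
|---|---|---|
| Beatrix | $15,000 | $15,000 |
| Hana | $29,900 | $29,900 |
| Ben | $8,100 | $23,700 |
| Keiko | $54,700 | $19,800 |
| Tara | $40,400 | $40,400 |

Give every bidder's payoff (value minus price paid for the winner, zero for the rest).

Bids in descending order: Tara $40,400; Hana $29,900; Ben $23,700; Keiko $19,800; Beatrix $15,000.
Tara has the top bid and wins; the price is the second-highest bid, $29,900.
Tara's payoff = $40,400 − $29,900 = $10,500. All other bidders lose, so their payoff is 0.

Payoffs: Beatrix $0, Hana $0, Ben $0, Keiko $0, Tara $10,500.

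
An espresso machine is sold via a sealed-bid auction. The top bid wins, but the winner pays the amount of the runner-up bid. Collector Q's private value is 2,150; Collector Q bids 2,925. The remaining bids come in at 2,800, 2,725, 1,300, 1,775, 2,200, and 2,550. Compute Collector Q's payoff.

Collector Q's payoff: -650.

Highest competing bid: 2,800.
Collector Q's bid 2,925 is the highest overall, so Collector Q wins and pays the second-highest bid, 2,800.
Payoff = value − price = 2,150 − 2,800 = -650.
Overbidding won the item at a price above value — truthful bidding would have avoided this loss.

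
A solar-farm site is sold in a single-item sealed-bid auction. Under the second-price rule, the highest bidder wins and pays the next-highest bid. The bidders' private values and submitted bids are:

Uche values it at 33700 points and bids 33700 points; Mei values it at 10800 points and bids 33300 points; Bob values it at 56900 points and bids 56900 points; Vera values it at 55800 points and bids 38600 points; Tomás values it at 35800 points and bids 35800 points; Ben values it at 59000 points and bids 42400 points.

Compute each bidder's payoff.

Payoffs: Uche 0 points, Mei 0 points, Bob 14500 points, Vera 0 points, Tomás 0 points, Ben 0 points.

Bids in descending order: Bob 56900 points; Ben 42400 points; Vera 38600 points; Tomás 35800 points; Uche 33700 points; Mei 33300 points.
Bob has the top bid and wins; the price is the second-highest bid, 42400 points.
Bob's payoff = 56900 points − 42400 points = 14500 points. All other bidders lose, so their payoff is 0.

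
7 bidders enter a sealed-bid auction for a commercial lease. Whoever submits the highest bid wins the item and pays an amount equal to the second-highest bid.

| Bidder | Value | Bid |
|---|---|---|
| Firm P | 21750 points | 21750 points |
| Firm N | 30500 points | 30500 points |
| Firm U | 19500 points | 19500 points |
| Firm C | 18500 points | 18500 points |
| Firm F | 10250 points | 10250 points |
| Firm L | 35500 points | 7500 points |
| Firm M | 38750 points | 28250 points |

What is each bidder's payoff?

Payoffs: Firm P 0 points, Firm N 2250 points, Firm U 0 points, Firm C 0 points, Firm F 0 points, Firm L 0 points, Firm M 0 points.

Ranking the bids: Firm N 30500 points > Firm M 28250 points > Firm P 21750 points > Firm U 19500 points > Firm C 18500 points > Firm F 10250 points > Firm L 7500 points.
Firm N has the top bid and wins; the price is the second-highest bid, 28250 points.
Firm N's payoff = 30500 points − 28250 points = 2250 points. All other bidders lose, so their payoff is 0.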